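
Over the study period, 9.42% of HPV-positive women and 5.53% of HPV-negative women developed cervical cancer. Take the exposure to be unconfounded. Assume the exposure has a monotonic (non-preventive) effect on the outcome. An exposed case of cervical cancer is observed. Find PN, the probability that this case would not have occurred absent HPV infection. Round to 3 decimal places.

p₁ = 0.0942, p₀ = 0.0553.
Under exogeneity and monotonicity, PN = (p₁ − p₀) / p₁.
PN = (0.0942 − 0.0553) / 0.0942 = 0.0389 / 0.0942 ≈ 0.4130

PN ≈ 0.413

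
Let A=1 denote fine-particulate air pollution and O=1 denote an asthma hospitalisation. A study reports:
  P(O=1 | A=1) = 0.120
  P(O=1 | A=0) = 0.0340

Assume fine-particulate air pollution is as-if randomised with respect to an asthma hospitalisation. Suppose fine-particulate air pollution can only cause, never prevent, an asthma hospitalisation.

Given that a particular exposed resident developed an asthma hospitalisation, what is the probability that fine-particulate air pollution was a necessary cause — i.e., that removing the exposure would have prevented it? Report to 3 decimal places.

Let p₁ = 0.12, p₀ = 0.034.
Under exogeneity and monotonicity, PN = (p₁ − p₀) / p₁.
PN = (0.12 − 0.034) / 0.12 = 0.086 / 0.12 ≈ 0.7167

PN ≈ 0.717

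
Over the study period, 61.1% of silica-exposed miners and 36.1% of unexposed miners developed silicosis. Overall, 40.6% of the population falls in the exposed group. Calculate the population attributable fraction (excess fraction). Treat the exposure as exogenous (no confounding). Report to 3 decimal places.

p₁ = 0.611, p₀ = 0.361.
Overall risk P(Y=1) = π·p₁ + (1−π)·p₀ = 0.406×0.611 + 0.594×0.361 = 0.4625.
Under exogeneity, PAF = [P(Y=1) − p₀] / P(Y=1).
PAF = (0.4625 − 0.361) / 0.4625 ≈ 0.2195

PAF ≈ 0.219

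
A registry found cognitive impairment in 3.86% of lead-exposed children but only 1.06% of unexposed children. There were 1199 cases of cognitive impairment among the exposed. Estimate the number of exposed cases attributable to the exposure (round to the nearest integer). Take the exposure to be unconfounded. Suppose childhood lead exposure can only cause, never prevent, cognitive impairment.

p₁ = 0.0386, p₀ = 0.0106.
PN = (p₁ − p₀)/p₁ = (0.0386 − 0.0106) / 0.0386 ≈ 0.72539.
Attributable cases ≈ PN × (exposed cases) = 0.72539 × 1199 ≈ 869.74.

about 870 cases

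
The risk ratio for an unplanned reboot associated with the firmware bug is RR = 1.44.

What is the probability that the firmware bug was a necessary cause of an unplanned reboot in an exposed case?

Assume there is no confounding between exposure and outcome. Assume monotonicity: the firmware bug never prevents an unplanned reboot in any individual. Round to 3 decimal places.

PN ≈ 0.306

Under exogeneity and monotonicity, PN = (RR − 1) / RR = 1 − 1/RR.
PN = (1.44 − 1) / 1.44 = 0.44 / 1.44 ≈ 0.3056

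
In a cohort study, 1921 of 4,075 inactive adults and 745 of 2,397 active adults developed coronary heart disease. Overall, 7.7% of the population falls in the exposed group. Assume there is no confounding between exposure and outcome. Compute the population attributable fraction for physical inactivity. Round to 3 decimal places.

p₁ = P(outcome | exposed) = 1921/4075 = 0.47141
p₀ = P(outcome | unexposed) = 745/2397 = 0.31081
Overall risk P(Y=1) = π·p₁ + (1−π)·p₀ = 0.077×0.47141 + 0.923×0.31081 = 0.32317.
Under exogeneity, PAF = [P(Y=1) − p₀] / P(Y=1).
PAF = (0.32317 − 0.31081) / 0.32317 ≈ 0.0383

PAF ≈ 0.038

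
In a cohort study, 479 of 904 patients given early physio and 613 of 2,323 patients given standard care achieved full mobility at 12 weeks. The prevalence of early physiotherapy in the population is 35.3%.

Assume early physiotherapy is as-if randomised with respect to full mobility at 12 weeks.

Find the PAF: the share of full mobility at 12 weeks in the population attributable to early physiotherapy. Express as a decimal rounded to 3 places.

p₁ = P(outcome | exposed) = 479/904 = 0.52987
p₀ = P(outcome | unexposed) = 613/2323 = 0.26388
Overall risk P(Y=1) = π·p₁ + (1−π)·p₀ = 0.353×0.52987 + 0.647×0.26388 = 0.35778.
Under exogeneity, PAF = [P(Y=1) − p₀] / P(Y=1).
PAF = (0.35778 − 0.26388) / 0.35778 ≈ 0.2624

PAF ≈ 0.262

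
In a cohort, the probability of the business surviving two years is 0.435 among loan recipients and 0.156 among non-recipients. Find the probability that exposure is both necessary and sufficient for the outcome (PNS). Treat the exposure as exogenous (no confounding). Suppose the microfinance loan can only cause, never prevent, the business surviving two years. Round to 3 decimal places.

PNS ≈ 0.279

Let p₁ = 0.435, p₀ = 0.156.
Under exogeneity and monotonicity, PNS = p₁ − p₀.
PNS = 0.435 − 0.156 = 0.279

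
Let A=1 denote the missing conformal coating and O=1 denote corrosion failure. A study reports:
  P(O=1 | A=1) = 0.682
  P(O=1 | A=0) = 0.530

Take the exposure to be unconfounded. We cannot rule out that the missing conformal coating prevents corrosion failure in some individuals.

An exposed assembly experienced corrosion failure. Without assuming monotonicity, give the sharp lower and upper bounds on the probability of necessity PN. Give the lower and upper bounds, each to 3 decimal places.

0.223 ≤ PN ≤ 0.689

Let p₁ = 0.682, p₀ = 0.53.
Under exogeneity alone the bounds on PN are max{0,(p₁−p₀)/p₁} ≤ PN ≤ min{1,(1−p₀)/p₁}.
  lower = (p₁ − p₀)/p₁ = 0.152 / 0.682 ≈ 0.2229
  upper = min{1, (1 − p₀)/p₁} = 0.47 / 0.682 ≈ 0.6891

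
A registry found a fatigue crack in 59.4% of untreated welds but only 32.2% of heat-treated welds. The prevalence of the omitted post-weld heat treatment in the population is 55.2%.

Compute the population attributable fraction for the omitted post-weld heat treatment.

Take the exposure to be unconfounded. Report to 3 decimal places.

p₁ = 0.594, p₀ = 0.322.
Overall risk P(Y=1) = π·p₁ + (1−π)·p₀ = 0.552×0.594 + 0.448×0.322 = 0.47214.
Under exogeneity, PAF = [P(Y=1) − p₀] / P(Y=1).
PAF = (0.47214 − 0.322) / 0.47214 ≈ 0.3180

PAF ≈ 0.318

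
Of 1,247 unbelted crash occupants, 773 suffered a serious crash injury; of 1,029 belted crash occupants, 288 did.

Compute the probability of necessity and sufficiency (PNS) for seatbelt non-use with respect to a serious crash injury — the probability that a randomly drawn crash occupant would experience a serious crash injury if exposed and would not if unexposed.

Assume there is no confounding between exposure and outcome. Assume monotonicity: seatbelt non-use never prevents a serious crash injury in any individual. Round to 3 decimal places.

PNS ≈ 0.340

p₁ = P(outcome | exposed) = 773/1247 = 0.61989
p₀ = P(outcome | unexposed) = 288/1029 = 0.27988
Under exogeneity and monotonicity, PNS = p₁ − p₀.
PNS = 0.61989 − 0.27988 = 0.34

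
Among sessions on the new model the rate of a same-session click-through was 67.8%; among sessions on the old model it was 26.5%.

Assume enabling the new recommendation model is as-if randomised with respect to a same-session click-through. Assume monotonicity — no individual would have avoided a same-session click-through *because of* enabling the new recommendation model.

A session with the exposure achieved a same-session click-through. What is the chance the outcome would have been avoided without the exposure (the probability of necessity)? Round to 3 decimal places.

PN ≈ 0.609

p₁ = 0.678, p₀ = 0.265.
Under exogeneity and monotonicity, PN = (p₁ − p₀) / p₁.
PN = (0.678 − 0.265) / 0.678 = 0.413 / 0.678 ≈ 0.6091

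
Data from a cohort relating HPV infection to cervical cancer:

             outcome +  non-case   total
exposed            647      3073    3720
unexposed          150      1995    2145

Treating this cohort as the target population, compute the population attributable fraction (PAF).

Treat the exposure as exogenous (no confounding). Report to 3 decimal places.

PAF ≈ 0.485

p₁ = P(outcome | exposed) = 647/3720 = 0.17392
p₀ = P(outcome | unexposed) = 150/2145 = 0.06993
Exposure prevalence π = 3720/5865 = 0.63427; overall risk P(Y=1) = 0.13589.
Under exogeneity, PAF = [P(Y=1) − p₀]/P(Y=1).
PAF = (0.13589 − 0.06993) / 0.13589 ≈ 0.4854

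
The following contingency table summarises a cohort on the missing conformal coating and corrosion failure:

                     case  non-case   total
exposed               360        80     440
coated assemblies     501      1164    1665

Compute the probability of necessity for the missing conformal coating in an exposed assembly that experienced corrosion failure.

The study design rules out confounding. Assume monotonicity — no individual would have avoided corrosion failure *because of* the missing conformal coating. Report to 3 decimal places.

PN ≈ 0.632

p₁ = P(outcome | exposed) = 360/440 = 0.81818
p₀ = P(outcome | unexposed) = 501/1665 = 0.3009
Under exogeneity and monotonicity, PN = (p₁ − p₀)/p₁.
PN = (0.81818 − 0.3009) / 0.81818 ≈ 0.6322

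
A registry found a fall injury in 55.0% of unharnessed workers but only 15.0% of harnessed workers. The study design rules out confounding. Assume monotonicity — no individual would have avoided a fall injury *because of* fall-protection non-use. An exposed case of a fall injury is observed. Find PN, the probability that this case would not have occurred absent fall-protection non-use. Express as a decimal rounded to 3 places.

PN ≈ 0.727

p₁ = 0.55, p₀ = 0.15.
Under exogeneity and monotonicity, PN = (p₁ − p₀) / p₁.
PN = (0.55 − 0.15) / 0.55 = 0.4 / 0.55 ≈ 0.7273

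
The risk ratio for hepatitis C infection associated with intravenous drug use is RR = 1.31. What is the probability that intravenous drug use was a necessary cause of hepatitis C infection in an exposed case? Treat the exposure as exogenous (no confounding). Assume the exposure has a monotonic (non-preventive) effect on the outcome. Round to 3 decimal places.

Under exogeneity and monotonicity, PN = (RR − 1) / RR = 1 − 1/RR.
PN = (1.31 − 1) / 1.31 = 0.31 / 1.31 ≈ 0.2366

PN ≈ 0.237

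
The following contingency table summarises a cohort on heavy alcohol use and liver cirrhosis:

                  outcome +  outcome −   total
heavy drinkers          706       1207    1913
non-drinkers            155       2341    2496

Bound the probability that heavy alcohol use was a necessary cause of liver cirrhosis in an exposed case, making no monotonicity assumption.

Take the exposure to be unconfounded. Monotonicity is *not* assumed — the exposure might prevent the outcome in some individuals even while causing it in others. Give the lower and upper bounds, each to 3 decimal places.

0.832 ≤ PN ≤ 1.000

p₁ = P(outcome | exposed) = 706/1913 = 0.36905
p₀ = P(outcome | unexposed) = 155/2496 = 0.062099
Under exogeneity alone the bounds on PN are max{0,(p₁−p₀)/p₁} ≤ PN ≤ min{1,(1−p₀)/p₁}.
  lower = (p₁ − p₀)/p₁ = 0.30695 / 0.36905 ≈ 0.8317
  upper = min{1, (1 − p₀)/p₁} = 0.9379 / 0.36905 ≈ 2.5414 → capped at 1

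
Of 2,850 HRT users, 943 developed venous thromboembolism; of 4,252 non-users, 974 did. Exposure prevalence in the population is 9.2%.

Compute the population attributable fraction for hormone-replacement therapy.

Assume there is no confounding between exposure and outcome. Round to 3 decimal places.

p₁ = P(outcome | exposed) = 943/2850 = 0.33088
p₀ = P(outcome | unexposed) = 974/4252 = 0.22907
Overall risk P(Y=1) = π·p₁ + (1−π)·p₀ = 0.092×0.33088 + 0.908×0.22907 = 0.23844.
Under exogeneity, PAF = [P(Y=1) − p₀] / P(Y=1).
PAF = (0.23844 − 0.22907) / 0.23844 ≈ 0.0393

PAF ≈ 0.039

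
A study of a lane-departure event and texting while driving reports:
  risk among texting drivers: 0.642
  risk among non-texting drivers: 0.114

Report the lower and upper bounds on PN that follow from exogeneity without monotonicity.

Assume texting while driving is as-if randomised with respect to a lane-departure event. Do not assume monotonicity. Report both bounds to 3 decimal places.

Let p₁ = 0.642, p₀ = 0.114.
Under exogeneity alone the bounds on PN are max{0,(p₁−p₀)/p₁} ≤ PN ≤ min{1,(1−p₀)/p₁}.
  lower = (p₁ − p₀)/p₁ = 0.528 / 0.642 ≈ 0.8224
  upper = min{1, (1 − p₀)/p₁} = 0.886 / 0.642 ≈ 1.3801 → capped at 1

0.822 ≤ PN ≤ 1.000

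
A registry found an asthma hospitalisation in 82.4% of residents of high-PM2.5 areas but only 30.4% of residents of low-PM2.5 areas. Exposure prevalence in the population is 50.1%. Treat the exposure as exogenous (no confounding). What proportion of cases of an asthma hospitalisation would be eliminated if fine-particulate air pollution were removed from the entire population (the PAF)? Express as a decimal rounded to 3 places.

PAF ≈ 0.461

p₁ = 0.824, p₀ = 0.304.
Overall risk P(Y=1) = π·p₁ + (1−π)·p₀ = 0.501×0.824 + 0.499×0.304 = 0.56452.
Under exogeneity, PAF = [P(Y=1) − p₀] / P(Y=1).
PAF = (0.56452 − 0.304) / 0.56452 ≈ 0.4615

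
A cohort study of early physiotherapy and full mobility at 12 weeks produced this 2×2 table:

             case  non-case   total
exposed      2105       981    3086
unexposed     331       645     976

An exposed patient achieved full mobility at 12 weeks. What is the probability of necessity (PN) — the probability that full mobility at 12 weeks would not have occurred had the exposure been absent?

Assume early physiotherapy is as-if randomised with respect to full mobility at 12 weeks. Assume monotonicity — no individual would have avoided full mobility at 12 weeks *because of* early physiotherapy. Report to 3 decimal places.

p₁ = P(outcome | exposed) = 2105/3086 = 0.68211
p₀ = P(outcome | unexposed) = 331/976 = 0.33914
Under exogeneity and monotonicity, PN = (p₁ − p₀)/p₁.
PN = (0.68211 − 0.33914) / 0.68211 ≈ 0.5028

PN ≈ 0.503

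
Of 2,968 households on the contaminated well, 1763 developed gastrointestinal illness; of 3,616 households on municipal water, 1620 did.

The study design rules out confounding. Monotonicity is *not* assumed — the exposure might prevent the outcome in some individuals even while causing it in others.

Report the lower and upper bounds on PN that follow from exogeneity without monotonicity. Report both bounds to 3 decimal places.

0.246 ≤ PN ≤ 0.929

p₁ = P(outcome | exposed) = 1763/2968 = 0.594
p₀ = P(outcome | unexposed) = 1620/3616 = 0.44801
Under exogeneity alone the bounds on PN are max{0,(p₁−p₀)/p₁} ≤ PN ≤ min{1,(1−p₀)/p₁}.
  lower = (p₁ − p₀)/p₁ = 0.14599 / 0.594 ≈ 0.2458
  upper = min{1, (1 − p₀)/p₁} = 0.55199 / 0.594 ≈ 0.9293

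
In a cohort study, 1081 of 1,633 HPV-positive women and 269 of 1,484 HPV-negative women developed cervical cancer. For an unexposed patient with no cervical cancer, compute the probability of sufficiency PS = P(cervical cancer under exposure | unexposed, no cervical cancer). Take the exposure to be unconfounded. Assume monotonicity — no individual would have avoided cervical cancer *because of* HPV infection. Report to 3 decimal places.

PS ≈ 0.587

p₁ = P(outcome | exposed) = 1081/1633 = 0.66197
p₀ = P(outcome | unexposed) = 269/1484 = 0.18127
Under exogeneity and monotonicity, PS = (p₁ − p₀) / (1 − p₀).
PS = (0.66197 − 0.18127) / (1 − 0.18127) = 0.4807 / 0.81873 ≈ 0.5871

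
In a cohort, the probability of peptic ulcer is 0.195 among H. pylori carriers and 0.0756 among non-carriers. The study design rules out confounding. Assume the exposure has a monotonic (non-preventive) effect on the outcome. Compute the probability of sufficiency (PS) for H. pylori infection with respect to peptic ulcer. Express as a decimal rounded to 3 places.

PS ≈ 0.129

Let p₁ = 0.195, p₀ = 0.0756.
Under exogeneity and monotonicity, PS = (p₁ − p₀) / (1 − p₀).
PS = (0.195 − 0.0756) / (1 − 0.0756) = 0.1194 / 0.9244 ≈ 0.1292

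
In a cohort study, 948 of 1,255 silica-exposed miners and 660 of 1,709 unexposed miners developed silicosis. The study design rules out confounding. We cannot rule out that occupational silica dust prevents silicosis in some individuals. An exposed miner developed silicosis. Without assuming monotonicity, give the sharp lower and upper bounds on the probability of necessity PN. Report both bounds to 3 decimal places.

0.489 ≤ PN ≤ 0.813

p₁ = P(outcome | exposed) = 948/1255 = 0.75538
p₀ = P(outcome | unexposed) = 660/1709 = 0.38619
Under exogeneity alone the bounds on PN are max{0,(p₁−p₀)/p₁} ≤ PN ≤ min{1,(1−p₀)/p₁}.
  lower = (p₁ − p₀)/p₁ = 0.36919 / 0.75538 ≈ 0.4887
  upper = min{1, (1 − p₀)/p₁} = 0.61381 / 0.75538 ≈ 0.8126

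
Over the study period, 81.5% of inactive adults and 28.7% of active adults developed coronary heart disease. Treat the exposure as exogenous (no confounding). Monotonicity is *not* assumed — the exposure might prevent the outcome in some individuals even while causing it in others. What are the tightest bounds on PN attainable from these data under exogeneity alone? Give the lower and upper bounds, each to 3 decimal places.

p₁ = 0.815, p₀ = 0.287.
Under exogeneity alone the bounds on PN are max{0,(p₁−p₀)/p₁} ≤ PN ≤ min{1,(1−p₀)/p₁}.
  lower = (p₁ − p₀)/p₁ = 0.528 / 0.815 ≈ 0.6479
  upper = min{1, (1 − p₀)/p₁} = 0.713 / 0.815 ≈ 0.8748

0.648 ≤ PN ≤ 0.875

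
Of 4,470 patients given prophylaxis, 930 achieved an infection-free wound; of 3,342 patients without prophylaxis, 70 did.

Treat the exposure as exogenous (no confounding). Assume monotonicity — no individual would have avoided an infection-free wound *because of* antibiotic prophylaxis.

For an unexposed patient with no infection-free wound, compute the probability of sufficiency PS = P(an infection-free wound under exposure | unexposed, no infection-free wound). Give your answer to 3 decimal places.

PS ≈ 0.191

p₁ = P(outcome | exposed) = 930/4470 = 0.20805
p₀ = P(outcome | unexposed) = 70/3342 = 0.020946
Under exogeneity and monotonicity, PS = (p₁ − p₀) / (1 − p₀).
PS = (0.20805 − 0.020946) / (1 − 0.020946) = 0.18711 / 0.97905 ≈ 0.1911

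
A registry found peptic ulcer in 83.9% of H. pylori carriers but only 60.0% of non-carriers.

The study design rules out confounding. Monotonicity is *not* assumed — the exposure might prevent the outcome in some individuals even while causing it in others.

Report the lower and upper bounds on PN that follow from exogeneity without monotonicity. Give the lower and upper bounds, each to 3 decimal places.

0.285 ≤ PN ≤ 0.477

p₁ = 0.839, p₀ = 0.6.
Under exogeneity alone the bounds on PN are max{0,(p₁−p₀)/p₁} ≤ PN ≤ min{1,(1−p₀)/p₁}.
  lower = (p₁ − p₀)/p₁ = 0.239 / 0.839 ≈ 0.2849
  upper = min{1, (1 − p₀)/p₁} = 0.4 / 0.839 ≈ 0.4768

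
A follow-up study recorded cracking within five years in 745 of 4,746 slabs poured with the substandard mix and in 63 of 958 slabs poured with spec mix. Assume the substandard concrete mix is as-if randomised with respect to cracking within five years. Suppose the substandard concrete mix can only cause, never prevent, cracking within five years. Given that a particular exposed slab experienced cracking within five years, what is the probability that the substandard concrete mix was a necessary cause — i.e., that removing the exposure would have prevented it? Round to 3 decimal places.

PN ≈ 0.581

p₁ = P(outcome | exposed) = 745/4746 = 0.15697
p₀ = P(outcome | unexposed) = 63/958 = 0.065762
Under exogeneity and monotonicity, PN = (p₁ − p₀) / p₁.
PN = (0.15697 − 0.065762) / 0.15697 = 0.091212 / 0.15697 ≈ 0.5811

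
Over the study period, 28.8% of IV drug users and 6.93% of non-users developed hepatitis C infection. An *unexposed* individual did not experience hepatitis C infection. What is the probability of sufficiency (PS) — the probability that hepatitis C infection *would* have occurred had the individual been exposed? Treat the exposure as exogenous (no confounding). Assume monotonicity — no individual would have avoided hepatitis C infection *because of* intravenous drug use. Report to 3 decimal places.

p₁ = 0.288, p₀ = 0.0693.
Under exogeneity and monotonicity, PS = (p₁ − p₀) / (1 − p₀).
PS = (0.288 − 0.0693) / (1 − 0.0693) = 0.2187 / 0.9307 ≈ 0.2350

PS ≈ 0.235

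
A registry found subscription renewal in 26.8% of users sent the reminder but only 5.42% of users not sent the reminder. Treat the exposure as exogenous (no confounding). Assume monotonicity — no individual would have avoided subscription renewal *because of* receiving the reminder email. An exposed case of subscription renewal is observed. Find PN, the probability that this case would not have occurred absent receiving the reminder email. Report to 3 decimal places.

PN ≈ 0.798

p₁ = 0.268, p₀ = 0.0542.
Under exogeneity and monotonicity, PN = (p₁ − p₀) / p₁.
PN = (0.268 − 0.0542) / 0.268 = 0.2138 / 0.268 ≈ 0.7978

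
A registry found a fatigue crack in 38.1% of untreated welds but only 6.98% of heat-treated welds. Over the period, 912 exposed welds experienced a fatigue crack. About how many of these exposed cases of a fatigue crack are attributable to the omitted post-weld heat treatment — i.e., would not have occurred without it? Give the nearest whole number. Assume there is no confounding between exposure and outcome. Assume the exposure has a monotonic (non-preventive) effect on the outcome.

about 745 cases

p₁ = 0.381, p₀ = 0.0698.
PN = (p₁ − p₀)/p₁ = (0.381 − 0.0698) / 0.381 ≈ 0.81680.
Attributable cases ≈ PN × (exposed cases) = 0.81680 × 912 ≈ 744.92.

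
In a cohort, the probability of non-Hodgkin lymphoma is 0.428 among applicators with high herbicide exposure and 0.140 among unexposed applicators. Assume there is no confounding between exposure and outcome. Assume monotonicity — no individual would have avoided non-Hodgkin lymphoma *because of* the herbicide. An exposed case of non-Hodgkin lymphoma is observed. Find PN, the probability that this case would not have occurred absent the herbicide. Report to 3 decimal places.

Let p₁ = 0.428, p₀ = 0.14.
Under exogeneity and monotonicity, PN = (p₁ − p₀) / p₁.
PN = (0.428 − 0.14) / 0.428 = 0.288 / 0.428 ≈ 0.6729

PN ≈ 0.673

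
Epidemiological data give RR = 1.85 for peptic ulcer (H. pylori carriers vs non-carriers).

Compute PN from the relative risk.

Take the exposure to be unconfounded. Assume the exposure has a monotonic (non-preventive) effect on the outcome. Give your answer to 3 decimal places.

Under exogeneity and monotonicity, PN = (RR − 1) / RR = 1 − 1/RR.
PN = (1.85 − 1) / 1.85 = 0.85 / 1.85 ≈ 0.4595

PN ≈ 0.459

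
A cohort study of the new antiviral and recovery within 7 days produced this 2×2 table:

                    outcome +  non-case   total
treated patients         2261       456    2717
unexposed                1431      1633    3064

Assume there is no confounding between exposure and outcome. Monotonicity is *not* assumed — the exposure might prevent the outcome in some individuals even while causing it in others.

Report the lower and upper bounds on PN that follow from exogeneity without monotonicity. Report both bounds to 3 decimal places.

0.439 ≤ PN ≤ 0.640

p₁ = P(outcome | exposed) = 2261/2717 = 0.83217
p₀ = P(outcome | unexposed) = 1431/3064 = 0.46704
Under exogeneity alone the bounds on PN are max{0,(p₁−p₀)/p₁} ≤ PN ≤ min{1,(1−p₀)/p₁}.
  lower = (p₁ − p₀)/p₁ = 0.36513 / 0.83217 ≈ 0.4388
  upper = min{1, (1 − p₀)/p₁} = 0.53296 / 0.83217 ≈ 0.6405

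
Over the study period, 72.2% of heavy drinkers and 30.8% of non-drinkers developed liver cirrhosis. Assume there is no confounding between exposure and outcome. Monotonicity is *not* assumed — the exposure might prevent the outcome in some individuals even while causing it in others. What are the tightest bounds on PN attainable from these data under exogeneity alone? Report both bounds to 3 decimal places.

0.573 ≤ PN ≤ 0.958

p₁ = 0.722, p₀ = 0.308.
Under exogeneity alone the bounds on PN are max{0,(p₁−p₀)/p₁} ≤ PN ≤ min{1,(1−p₀)/p₁}.
  lower = (p₁ − p₀)/p₁ = 0.414 / 0.722 ≈ 0.5734
  upper = min{1, (1 − p₀)/p₁} = 0.692 / 0.722 ≈ 0.9584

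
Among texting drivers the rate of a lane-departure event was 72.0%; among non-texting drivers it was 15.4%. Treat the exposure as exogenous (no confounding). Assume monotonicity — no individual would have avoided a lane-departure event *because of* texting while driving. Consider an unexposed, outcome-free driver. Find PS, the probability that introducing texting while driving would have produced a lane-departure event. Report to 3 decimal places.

PS ≈ 0.669

p₁ = 0.72, p₀ = 0.154.
Under exogeneity and monotonicity, PS = (p₁ − p₀) / (1 − p₀).
PS = (0.72 − 0.154) / (1 − 0.154) = 0.566 / 0.846 ≈ 0.6690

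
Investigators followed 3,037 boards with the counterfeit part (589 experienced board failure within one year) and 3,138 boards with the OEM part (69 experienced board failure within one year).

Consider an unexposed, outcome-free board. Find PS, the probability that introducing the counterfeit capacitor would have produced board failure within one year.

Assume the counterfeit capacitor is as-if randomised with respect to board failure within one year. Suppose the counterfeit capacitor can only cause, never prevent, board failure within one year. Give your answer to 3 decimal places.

p₁ = P(outcome | exposed) = 589/3037 = 0.19394
p₀ = P(outcome | unexposed) = 69/3138 = 0.021989
Under exogeneity and monotonicity, PS = (p₁ − p₀) / (1 − p₀).
PS = (0.19394 − 0.021989) / (1 − 0.021989) = 0.17195 / 0.97801 ≈ 0.1758

PS ≈ 0.176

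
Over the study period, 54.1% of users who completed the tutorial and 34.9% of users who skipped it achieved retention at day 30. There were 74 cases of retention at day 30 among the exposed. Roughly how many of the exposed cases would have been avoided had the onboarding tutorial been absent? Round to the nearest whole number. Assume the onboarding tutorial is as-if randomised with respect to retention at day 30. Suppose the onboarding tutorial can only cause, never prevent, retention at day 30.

p₁ = 0.541, p₀ = 0.349.
PN = (p₁ − p₀)/p₁ = (0.541 − 0.349) / 0.541 ≈ 0.35490.
Attributable cases ≈ PN × (exposed cases) = 0.35490 × 74 ≈ 26.26.

about 26 cases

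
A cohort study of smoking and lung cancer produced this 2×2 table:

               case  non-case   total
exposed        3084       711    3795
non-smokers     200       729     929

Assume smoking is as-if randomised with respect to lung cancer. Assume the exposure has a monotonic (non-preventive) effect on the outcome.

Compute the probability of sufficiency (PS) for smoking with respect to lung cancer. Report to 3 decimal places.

PS ≈ 0.761

p₁ = P(outcome | exposed) = 3084/3795 = 0.81265
p₀ = P(outcome | unexposed) = 200/929 = 0.21529
Under exogeneity and monotonicity, PS = (p₁ − p₀)/(1 − p₀).
PS = (0.81265 − 0.21529) / 0.78471 ≈ 0.7612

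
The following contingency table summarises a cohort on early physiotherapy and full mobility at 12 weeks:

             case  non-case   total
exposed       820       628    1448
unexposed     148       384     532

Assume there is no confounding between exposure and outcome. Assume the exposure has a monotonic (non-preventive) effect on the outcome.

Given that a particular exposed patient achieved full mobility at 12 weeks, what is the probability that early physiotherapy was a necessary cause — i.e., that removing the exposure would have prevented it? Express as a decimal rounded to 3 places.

PN ≈ 0.509

p₁ = P(outcome | exposed) = 820/1448 = 0.5663
p₀ = P(outcome | unexposed) = 148/532 = 0.2782
Under exogeneity and monotonicity, PN = (p₁ − p₀)/p₁.
PN = (0.5663 − 0.2782) / 0.5663 ≈ 0.5087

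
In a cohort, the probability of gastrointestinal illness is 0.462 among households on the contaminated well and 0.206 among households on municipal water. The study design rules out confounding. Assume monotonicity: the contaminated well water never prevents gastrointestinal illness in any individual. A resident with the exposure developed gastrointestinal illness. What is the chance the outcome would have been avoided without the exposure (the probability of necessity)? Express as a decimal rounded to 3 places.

PN ≈ 0.554

Let p₁ = 0.462, p₀ = 0.206.
Under exogeneity and monotonicity, PN = (p₁ − p₀) / p₁.
PN = (0.462 − 0.206) / 0.462 = 0.256 / 0.462 ≈ 0.5541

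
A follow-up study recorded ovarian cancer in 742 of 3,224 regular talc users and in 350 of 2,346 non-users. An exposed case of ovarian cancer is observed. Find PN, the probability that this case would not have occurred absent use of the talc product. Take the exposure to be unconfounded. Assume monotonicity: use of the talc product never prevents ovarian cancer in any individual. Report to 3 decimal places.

PN ≈ 0.352

p₁ = P(outcome | exposed) = 742/3224 = 0.23015
p₀ = P(outcome | unexposed) = 350/2346 = 0.14919
Under exogeneity and monotonicity, PN = (p₁ − p₀) / p₁.
PN = (0.23015 − 0.14919) / 0.23015 = 0.080959 / 0.23015 ≈ 0.3518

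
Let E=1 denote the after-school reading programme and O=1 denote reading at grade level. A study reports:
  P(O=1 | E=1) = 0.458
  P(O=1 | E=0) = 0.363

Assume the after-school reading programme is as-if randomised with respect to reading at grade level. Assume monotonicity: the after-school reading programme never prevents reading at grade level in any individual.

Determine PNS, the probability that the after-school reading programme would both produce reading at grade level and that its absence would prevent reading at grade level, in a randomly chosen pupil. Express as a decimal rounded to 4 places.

Let p₁ = 0.458, p₀ = 0.363.
Under exogeneity and monotonicity, PNS = p₁ − p₀.
PNS = 0.458 − 0.363 = 0.095

PNS ≈ 0.0950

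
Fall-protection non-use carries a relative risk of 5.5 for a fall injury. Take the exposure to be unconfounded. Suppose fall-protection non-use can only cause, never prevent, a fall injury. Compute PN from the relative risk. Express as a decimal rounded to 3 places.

PN ≈ 0.818

Under exogeneity and monotonicity, PN = (RR − 1) / RR = 1 − 1/RR.
PN = (5.5 − 1) / 5.5 = 4.5 / 5.5 ≈ 0.8182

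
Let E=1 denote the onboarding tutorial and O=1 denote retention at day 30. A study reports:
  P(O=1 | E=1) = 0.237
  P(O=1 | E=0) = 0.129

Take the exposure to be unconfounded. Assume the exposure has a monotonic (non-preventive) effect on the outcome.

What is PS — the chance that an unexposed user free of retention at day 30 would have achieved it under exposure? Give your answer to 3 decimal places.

PS ≈ 0.124

Let p₁ = 0.237, p₀ = 0.129.
Under exogeneity and monotonicity, PS = (p₁ − p₀) / (1 − p₀).
PS = (0.237 − 0.129) / (1 − 0.129) = 0.108 / 0.871 ≈ 0.1240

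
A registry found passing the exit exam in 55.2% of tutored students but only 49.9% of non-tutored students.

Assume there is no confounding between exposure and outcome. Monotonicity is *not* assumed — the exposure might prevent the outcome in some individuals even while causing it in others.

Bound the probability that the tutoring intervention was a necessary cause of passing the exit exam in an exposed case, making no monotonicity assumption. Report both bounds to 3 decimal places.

p₁ = 0.552, p₀ = 0.499.
Under exogeneity alone the bounds on PN are max{0,(p₁−p₀)/p₁} ≤ PN ≤ min{1,(1−p₀)/p₁}.
  lower = (p₁ − p₀)/p₁ = 0.053 / 0.552 ≈ 0.0960
  upper = min{1, (1 − p₀)/p₁} = 0.501 / 0.552 ≈ 0.9076

0.096 ≤ PN ≤ 0.908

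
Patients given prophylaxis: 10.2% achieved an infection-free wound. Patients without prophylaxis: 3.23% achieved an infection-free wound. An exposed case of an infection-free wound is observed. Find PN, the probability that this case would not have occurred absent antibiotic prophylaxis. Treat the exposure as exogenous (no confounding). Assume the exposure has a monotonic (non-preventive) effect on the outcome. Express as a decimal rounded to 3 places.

p₁ = 0.102, p₀ = 0.0323.
Under exogeneity and monotonicity, PN = (p₁ − p₀) / p₁.
PN = (0.102 − 0.0323) / 0.102 = 0.0697 / 0.102 ≈ 0.6833

PN ≈ 0.683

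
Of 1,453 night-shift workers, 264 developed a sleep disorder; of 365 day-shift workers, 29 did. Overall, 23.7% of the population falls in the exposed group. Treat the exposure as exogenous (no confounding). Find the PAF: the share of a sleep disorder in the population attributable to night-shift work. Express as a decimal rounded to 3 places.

p₁ = P(outcome | exposed) = 264/1453 = 0.18169
p₀ = P(outcome | unexposed) = 29/365 = 0.079452
Overall risk P(Y=1) = π·p₁ + (1−π)·p₀ = 0.237×0.18169 + 0.763×0.079452 = 0.10368.
Under exogeneity, PAF = [P(Y=1) − p₀] / P(Y=1).
PAF = (0.10368 − 0.079452) / 0.10368 ≈ 0.2337

PAF ≈ 0.234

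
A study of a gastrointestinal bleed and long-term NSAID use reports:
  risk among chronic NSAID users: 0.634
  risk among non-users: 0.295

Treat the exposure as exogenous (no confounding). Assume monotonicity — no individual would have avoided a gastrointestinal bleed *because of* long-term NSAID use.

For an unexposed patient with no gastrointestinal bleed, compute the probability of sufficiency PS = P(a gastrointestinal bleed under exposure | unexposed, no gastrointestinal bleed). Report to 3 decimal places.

Let p₁ = 0.634, p₀ = 0.295.
Under exogeneity and monotonicity, PS = (p₁ − p₀) / (1 − p₀).
PS = (0.634 − 0.295) / (1 − 0.295) = 0.339 / 0.705 ≈ 0.4809

PS ≈ 0.481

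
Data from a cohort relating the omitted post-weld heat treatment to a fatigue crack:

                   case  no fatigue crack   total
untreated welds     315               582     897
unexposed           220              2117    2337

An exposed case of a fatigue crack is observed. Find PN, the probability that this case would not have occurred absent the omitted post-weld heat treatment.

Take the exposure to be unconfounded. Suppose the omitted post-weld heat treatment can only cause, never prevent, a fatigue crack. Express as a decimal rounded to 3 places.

PN ≈ 0.732

p₁ = P(outcome | exposed) = 315/897 = 0.35117
p₀ = P(outcome | unexposed) = 220/2337 = 0.094138
Under exogeneity and monotonicity, PN = (p₁ − p₀)/p₁.
PN = (0.35117 − 0.094138) / 0.35117 ≈ 0.7319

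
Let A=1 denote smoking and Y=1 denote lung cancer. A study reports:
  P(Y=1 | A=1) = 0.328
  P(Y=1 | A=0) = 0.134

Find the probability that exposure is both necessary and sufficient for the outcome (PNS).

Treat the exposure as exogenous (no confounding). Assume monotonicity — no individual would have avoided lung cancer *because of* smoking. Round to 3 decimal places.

PNS ≈ 0.194

Let p₁ = 0.328, p₀ = 0.134.
Under exogeneity and monotonicity, PNS = p₁ − p₀.
PNS = 0.328 − 0.134 = 0.194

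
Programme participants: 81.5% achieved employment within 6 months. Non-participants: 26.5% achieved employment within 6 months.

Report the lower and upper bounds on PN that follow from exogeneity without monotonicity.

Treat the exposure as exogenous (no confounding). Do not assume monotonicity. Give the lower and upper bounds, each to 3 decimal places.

p₁ = 0.815, p₀ = 0.265.
Under exogeneity alone the bounds on PN are max{0,(p₁−p₀)/p₁} ≤ PN ≤ min{1,(1−p₀)/p₁}.
  lower = (p₁ − p₀)/p₁ = 0.55 / 0.815 ≈ 0.6748
  upper = min{1, (1 − p₀)/p₁} = 0.735 / 0.815 ≈ 0.9018

0.675 ≤ PN ≤ 0.902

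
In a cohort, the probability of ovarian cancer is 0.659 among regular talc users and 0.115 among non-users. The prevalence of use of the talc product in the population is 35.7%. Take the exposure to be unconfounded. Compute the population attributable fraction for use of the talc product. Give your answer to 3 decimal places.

Let p₁ = 0.659, p₀ = 0.115.
Overall risk P(Y=1) = π·p₁ + (1−π)·p₀ = 0.357×0.659 + 0.643×0.115 = 0.30921.
Under exogeneity, PAF = [P(Y=1) − p₀] / P(Y=1).
PAF = (0.30921 − 0.115) / 0.30921 ≈ 0.6281

PAF ≈ 0.628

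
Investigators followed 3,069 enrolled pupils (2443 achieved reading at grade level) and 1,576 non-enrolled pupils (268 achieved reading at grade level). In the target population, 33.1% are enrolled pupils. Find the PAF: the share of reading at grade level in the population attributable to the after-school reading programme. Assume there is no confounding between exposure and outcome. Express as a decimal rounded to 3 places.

PAF ≈ 0.549

p₁ = P(outcome | exposed) = 2443/3069 = 0.79602
p₀ = P(outcome | unexposed) = 268/1576 = 0.17005
Overall risk P(Y=1) = π·p₁ + (1−π)·p₀ = 0.331×0.79602 + 0.669×0.17005 = 0.37725.
Under exogeneity, PAF = [P(Y=1) − p₀] / P(Y=1).
PAF = (0.37725 − 0.17005) / 0.37725 ≈ 0.5492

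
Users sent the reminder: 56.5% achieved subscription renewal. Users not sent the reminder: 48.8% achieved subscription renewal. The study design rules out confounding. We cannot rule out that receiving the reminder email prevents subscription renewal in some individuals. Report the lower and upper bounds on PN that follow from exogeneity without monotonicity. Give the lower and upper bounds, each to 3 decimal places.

0.136 ≤ PN ≤ 0.906

p₁ = 0.565, p₀ = 0.488.
Under exogeneity alone the bounds on PN are max{0,(p₁−p₀)/p₁} ≤ PN ≤ min{1,(1−p₀)/p₁}.
  lower = (p₁ − p₀)/p₁ = 0.077 / 0.565 ≈ 0.1363
  upper = min{1, (1 − p₀)/p₁} = 0.512 / 0.565 ≈ 0.9062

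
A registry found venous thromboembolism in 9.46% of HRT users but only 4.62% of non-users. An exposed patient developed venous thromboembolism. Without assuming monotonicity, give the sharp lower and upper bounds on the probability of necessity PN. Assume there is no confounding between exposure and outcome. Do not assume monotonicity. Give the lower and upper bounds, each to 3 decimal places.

p₁ = 0.0946, p₀ = 0.0462.
Under exogeneity alone the bounds on PN are max{0,(p₁−p₀)/p₁} ≤ PN ≤ min{1,(1−p₀)/p₁}.
  lower = (p₁ − p₀)/p₁ = 0.0484 / 0.0946 ≈ 0.5116
  upper = min{1, (1 − p₀)/p₁} = 0.9538 / 0.0946 ≈ 10.0825 → capped at 1

0.512 ≤ PN ≤ 1.000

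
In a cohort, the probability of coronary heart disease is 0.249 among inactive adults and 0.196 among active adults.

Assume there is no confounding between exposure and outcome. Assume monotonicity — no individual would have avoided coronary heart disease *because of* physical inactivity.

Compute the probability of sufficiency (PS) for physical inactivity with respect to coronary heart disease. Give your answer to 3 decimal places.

PS ≈ 0.066

Let p₁ = 0.249, p₀ = 0.196.
Under exogeneity and monotonicity, PS = (p₁ − p₀) / (1 − p₀).
PS = (0.249 − 0.196) / (1 − 0.196) = 0.053 / 0.804 ≈ 0.0659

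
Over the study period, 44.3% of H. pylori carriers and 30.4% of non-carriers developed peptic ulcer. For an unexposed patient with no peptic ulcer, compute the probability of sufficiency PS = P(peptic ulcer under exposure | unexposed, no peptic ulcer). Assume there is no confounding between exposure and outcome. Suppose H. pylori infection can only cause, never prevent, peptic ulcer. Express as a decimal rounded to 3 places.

PS ≈ 0.200

p₁ = 0.443, p₀ = 0.304.
Under exogeneity and monotonicity, PS = (p₁ − p₀) / (1 − p₀).
PS = (0.443 − 0.304) / (1 − 0.304) = 0.139 / 0.696 ≈ 0.1997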